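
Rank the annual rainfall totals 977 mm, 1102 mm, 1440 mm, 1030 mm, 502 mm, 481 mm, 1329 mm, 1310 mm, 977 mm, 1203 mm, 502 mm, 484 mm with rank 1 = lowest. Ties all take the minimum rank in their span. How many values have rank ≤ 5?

6

Sorted (ascending): 481, 484, 502, 502, 977, 977, 1030, 1102, 1203, 1310, 1329, 1440
The 2 values of 502 occupy positions 3–4 → each gets rank 3.
The 2 values of 977 occupy positions 5–6 → each gets rank 5.
Ranks ≤ 5: {1, 2, 3, 3, 5, 5} → 6 values.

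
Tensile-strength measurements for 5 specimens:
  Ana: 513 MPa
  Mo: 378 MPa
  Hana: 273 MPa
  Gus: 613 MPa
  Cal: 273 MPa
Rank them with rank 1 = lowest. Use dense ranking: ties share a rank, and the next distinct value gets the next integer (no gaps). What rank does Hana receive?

Sorted (ascending): 273, 273, 378, 513, 613
The 2 values of 273 share dense rank 1.
Remaining distinct values take the next consecutive integers.
Hana has value 273 MPa → rank 1.

1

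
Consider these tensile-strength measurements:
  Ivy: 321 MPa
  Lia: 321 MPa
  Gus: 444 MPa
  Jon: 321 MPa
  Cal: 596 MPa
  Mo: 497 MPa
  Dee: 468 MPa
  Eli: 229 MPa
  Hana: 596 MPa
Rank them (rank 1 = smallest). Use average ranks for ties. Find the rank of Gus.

Sorted (ascending): 229, 321, 321, 321, 444, 468, 497, 596, 596
The 3 values of 321 occupy positions 2–4 → average rank 3.
The 2 values of 596 occupy positions 8–9 → average rank (8+9)/2 = 8.5.
Gus has value 444 MPa → rank 5.

5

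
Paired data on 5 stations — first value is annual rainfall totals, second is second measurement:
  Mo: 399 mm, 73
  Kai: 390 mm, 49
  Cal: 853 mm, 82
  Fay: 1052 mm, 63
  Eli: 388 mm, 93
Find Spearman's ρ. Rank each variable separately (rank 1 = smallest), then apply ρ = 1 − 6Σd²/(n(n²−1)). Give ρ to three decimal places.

Ranks of variable 1: 3, 2, 4, 5, 1
Ranks of variable 2: 3, 1, 4, 2, 5
d = r₁ − r₂: 0, 1, 0, 3, -4
d²: 0, 1, 0, 9, 16; Σd² = 26
ρ = 1 − 6·26/(5·24) = 1 − 156/120 = -0.300

-0.300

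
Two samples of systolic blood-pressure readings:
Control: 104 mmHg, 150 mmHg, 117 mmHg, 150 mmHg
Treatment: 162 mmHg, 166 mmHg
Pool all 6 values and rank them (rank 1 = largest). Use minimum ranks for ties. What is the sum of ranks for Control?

Sorted (descending): 166, 162, 150, 150, 117, 104
The 2 values of 150 occupy positions 3–4 → each gets rank 3.
Control values → pooled ranks: 104→6, 150→3, 117→5, 150→3
Rank sum = 6 + 3 + 5 + 3 = 17

17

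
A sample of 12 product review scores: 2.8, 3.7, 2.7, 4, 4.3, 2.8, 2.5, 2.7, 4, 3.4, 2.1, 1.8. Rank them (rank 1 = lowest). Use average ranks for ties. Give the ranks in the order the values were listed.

Sorted (ascending): 1.8, 2.1, 2.5, 2.7, 2.7, 2.8, 2.8, 3.4, 3.7, 4, 4, 4.3
The 2 values of 2.7 occupy positions 4–5 → average rank (4+5)/2 = 4.5.
The 2 values of 2.8 occupy positions 6–7 → average rank (6+7)/2 = 6.5.
The 2 values of 4 occupy positions 10–11 → average rank (10+11)/2 = 10.5.

6.5, 9, 4.5, 10.5, 12, 6.5, 3, 4.5, 10.5, 8, 2, 1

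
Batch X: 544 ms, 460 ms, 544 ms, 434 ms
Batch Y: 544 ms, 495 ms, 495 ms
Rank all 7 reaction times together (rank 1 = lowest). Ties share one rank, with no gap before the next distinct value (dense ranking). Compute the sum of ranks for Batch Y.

Sorted (ascending): 434, 460, 495, 495, 544, 544, 544
The 2 values of 495 share dense rank 3.
The 3 values of 544 share dense rank 4.
Remaining distinct values take the next consecutive integers.
Batch Y values → pooled ranks: 544→4, 495→3, 495→3
Rank sum = 4 + 3 + 3 = 10

10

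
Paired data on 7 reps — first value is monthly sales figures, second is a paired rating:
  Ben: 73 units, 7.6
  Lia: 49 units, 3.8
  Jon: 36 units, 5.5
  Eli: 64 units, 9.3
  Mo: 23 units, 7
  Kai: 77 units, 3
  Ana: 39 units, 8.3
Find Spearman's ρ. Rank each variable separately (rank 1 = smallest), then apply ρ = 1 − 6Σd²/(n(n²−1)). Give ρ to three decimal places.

Ranks of variable 1: 6, 4, 2, 5, 1, 7, 3
Ranks of variable 2: 5, 2, 3, 7, 4, 1, 6
d = r₁ − r₂: 1, 2, -1, -2, -3, 6, -3
d²: 1, 4, 1, 4, 9, 36, 9; Σd² = 64
ρ = 1 − 6·64/(7·48) = 1 − 384/336 = -0.143

-0.143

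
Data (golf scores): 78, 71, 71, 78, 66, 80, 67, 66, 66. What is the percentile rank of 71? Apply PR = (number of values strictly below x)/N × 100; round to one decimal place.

44.4

N = 9.
Strictly below 71: 4. Equal to 71: 2.
PR = 4/9 × 100 = 44.4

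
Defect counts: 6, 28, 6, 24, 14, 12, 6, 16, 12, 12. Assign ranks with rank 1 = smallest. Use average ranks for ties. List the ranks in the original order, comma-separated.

2, 10, 2, 9, 7, 5, 2, 8, 5, 5

Sorted (ascending): 6, 6, 6, 12, 12, 12, 14, 16, 24, 28
The 3 values of 6 occupy positions 1–3 → average rank 2.
The 3 values of 12 occupy positions 4–6 → average rank 5.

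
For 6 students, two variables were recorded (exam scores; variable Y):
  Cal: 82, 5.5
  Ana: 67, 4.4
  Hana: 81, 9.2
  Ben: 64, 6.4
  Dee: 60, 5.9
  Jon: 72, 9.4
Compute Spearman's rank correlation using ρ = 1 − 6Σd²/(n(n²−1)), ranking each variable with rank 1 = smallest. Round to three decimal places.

Ranks of variable 1: 6, 3, 5, 2, 1, 4
Ranks of variable 2: 2, 1, 5, 4, 3, 6
d = r₁ − r₂: 4, 2, 0, -2, -2, -2
d²: 16, 4, 0, 4, 4, 4; Σd² = 32
ρ = 1 − 6·32/(6·35) = 1 − 192/210 = 0.086

0.086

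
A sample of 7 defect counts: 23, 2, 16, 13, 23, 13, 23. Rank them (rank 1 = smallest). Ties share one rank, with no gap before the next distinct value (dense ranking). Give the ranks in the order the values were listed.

Sorted (ascending): 2, 13, 13, 16, 23, 23, 23
The 2 values of 13 share dense rank 2.
The 3 values of 23 share dense rank 4.
Remaining distinct values take the next consecutive integers.

4, 1, 3, 2, 4, 2, 4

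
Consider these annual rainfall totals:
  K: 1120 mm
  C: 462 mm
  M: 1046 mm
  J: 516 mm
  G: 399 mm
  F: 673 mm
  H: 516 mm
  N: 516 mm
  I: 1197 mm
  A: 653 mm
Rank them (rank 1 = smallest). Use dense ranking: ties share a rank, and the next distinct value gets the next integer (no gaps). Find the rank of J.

Sorted (ascending): 399, 462, 516, 516, 516, 653, 673, 1046, 1120, 1197
The 3 values of 516 share dense rank 3.
Remaining distinct values take the next consecutive integers.
J has value 516 mm → rank 3.

3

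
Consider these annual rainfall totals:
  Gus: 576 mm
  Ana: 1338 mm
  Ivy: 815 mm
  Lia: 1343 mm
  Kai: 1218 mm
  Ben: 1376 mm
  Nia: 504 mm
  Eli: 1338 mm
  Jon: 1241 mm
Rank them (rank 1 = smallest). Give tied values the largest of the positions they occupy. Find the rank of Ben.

Sorted (ascending): 504, 576, 815, 1218, 1241, 1338, 1338, 1343, 1376
The 2 values of 1338 occupy positions 6–7 → each gets rank 7.
Ben has value 1376 mm → rank 9.

9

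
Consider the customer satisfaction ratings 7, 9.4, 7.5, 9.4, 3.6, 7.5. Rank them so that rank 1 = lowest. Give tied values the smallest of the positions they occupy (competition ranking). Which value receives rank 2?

7

Sorted (ascending): 3.6, 7, 7.5, 7.5, 9.4, 9.4
The 2 values of 7.5 occupy positions 3–4 → each gets rank 3.
The 2 values of 9.4 occupy positions 5–6 → each gets rank 5.
Rank 2 → value 7.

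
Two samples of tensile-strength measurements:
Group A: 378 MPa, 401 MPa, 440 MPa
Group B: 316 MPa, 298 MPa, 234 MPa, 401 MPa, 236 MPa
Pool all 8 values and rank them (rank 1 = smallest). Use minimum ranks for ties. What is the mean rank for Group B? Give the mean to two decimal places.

Sorted (ascending): 234, 236, 298, 316, 378, 401, 401, 440
The 2 values of 401 occupy positions 6–7 → each gets rank 6.
Group B values → pooled ranks: 316→4, 298→3, 234→1, 401→6, 236→2
Mean rank = (4 + 3 + 1 + 6 + 2) / 5 = 3.20

3.20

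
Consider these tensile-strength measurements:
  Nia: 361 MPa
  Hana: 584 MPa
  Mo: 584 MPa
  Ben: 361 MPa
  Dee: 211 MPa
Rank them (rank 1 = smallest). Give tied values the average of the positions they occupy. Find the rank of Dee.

1

Sorted (ascending): 211, 361, 361, 584, 584
The 2 values of 361 occupy positions 2–3 → average rank (2+3)/2 = 2.5.
The 2 values of 584 occupy positions 4–5 → average rank (4+5)/2 = 4.5.
Dee has value 211 MPa → rank 1.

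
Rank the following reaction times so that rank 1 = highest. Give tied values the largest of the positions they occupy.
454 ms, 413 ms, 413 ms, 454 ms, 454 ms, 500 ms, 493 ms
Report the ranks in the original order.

5, 7, 7, 5, 5, 1, 2

Sorted (descending): 500, 493, 454, 454, 454, 413, 413
The 3 values of 454 occupy positions 3–5 → each gets rank 5.
The 2 values of 413 occupy positions 6–7 → each gets rank 7.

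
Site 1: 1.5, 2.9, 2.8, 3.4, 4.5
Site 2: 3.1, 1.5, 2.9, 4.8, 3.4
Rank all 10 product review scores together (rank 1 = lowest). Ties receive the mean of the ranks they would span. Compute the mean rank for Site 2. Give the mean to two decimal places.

Sorted (ascending): 1.5, 1.5, 2.8, 2.9, 2.9, 3.1, 3.4, 3.4, 4.5, 4.8
The 2 values of 1.5 occupy positions 1–2 → average rank (1+2)/2 = 1.5.
The 2 values of 2.9 occupy positions 4–5 → average rank (4+5)/2 = 4.5.
The 2 values of 3.4 occupy positions 7–8 → average rank (7+8)/2 = 7.5.
Site 2 values → pooled ranks: 3.1→6, 1.5→1.5, 2.9→4.5, 4.8→10, 3.4→7.5
Mean rank = (6 + 1.5 + 4.5 + 10 + 7.5) / 5 = 5.90

5.90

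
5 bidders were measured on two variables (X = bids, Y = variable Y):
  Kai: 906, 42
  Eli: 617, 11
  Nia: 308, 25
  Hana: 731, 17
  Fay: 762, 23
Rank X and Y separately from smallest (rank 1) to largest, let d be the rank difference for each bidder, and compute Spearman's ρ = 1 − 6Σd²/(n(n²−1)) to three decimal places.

0.400

Ranks of variable 1: 5, 2, 1, 3, 4
Ranks of variable 2: 5, 1, 4, 2, 3
d = r₁ − r₂: 0, 1, -3, 1, 1
d²: 0, 1, 9, 1, 1; Σd² = 12
ρ = 1 − 6·12/(5·24) = 1 − 72/120 = 0.400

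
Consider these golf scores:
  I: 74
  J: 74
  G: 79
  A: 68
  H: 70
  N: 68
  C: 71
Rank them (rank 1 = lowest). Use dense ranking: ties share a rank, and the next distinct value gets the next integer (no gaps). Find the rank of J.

Sorted (ascending): 68, 68, 70, 71, 74, 74, 79
The 2 values of 68 share dense rank 1.
The 2 values of 74 share dense rank 4.
Remaining distinct values take the next consecutive integers.
J has value 74 → rank 4.

4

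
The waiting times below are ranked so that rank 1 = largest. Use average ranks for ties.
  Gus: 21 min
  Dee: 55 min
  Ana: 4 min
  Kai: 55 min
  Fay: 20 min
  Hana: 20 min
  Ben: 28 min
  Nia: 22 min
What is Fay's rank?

Sorted (descending): 55, 55, 28, 22, 21, 20, 20, 4
The 2 values of 55 occupy positions 1–2 → average rank (1+2)/2 = 1.5.
The 2 values of 20 occupy positions 6–7 → average rank (6+7)/2 = 6.5.
Fay has value 20 min → rank 6.5.

6.5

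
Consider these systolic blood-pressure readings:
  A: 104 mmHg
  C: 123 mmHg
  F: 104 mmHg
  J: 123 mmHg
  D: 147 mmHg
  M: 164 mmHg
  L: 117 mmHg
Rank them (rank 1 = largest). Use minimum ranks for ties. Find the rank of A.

Sorted (descending): 164, 147, 123, 123, 117, 104, 104
The 2 values of 123 occupy positions 3–4 → each gets rank 3.
The 2 values of 104 occupy positions 6–7 → each gets rank 6.
A has value 104 mmHg → rank 6.

6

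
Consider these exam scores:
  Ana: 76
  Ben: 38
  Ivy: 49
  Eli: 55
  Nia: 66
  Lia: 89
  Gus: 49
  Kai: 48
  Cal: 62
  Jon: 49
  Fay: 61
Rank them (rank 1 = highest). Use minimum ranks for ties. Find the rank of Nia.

Sorted (descending): 89, 76, 66, 62, 61, 55, 49, 49, 49, 48, 38
The 3 values of 49 occupy positions 7–9 → each gets rank 7.
Nia has value 66 → rank 3.

3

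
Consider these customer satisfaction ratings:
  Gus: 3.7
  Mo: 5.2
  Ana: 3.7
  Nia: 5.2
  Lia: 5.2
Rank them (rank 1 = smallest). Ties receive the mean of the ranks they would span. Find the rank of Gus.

Sorted (ascending): 3.7, 3.7, 5.2, 5.2, 5.2
The 2 values of 3.7 occupy positions 1–2 → average rank (1+2)/2 = 1.5.
The 3 values of 5.2 occupy positions 3–5 → average rank 4.
Gus has value 3.7 → rank 1.5.

1.5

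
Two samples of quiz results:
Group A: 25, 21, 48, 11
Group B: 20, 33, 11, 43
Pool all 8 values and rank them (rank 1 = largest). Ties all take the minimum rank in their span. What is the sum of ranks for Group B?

18

Sorted (descending): 48, 43, 33, 25, 21, 20, 11, 11
The 2 values of 11 occupy positions 7–8 → each gets rank 7.
Group B values → pooled ranks: 20→6, 33→3, 11→7, 43→2
Rank sum = 6 + 3 + 7 + 2 = 18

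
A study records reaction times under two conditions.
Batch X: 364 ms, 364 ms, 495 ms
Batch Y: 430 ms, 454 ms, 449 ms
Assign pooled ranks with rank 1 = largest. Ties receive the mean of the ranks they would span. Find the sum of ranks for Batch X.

Sorted (descending): 495, 454, 449, 430, 364, 364
The 2 values of 364 occupy positions 5–6 → average rank (5+6)/2 = 5.5.
Batch X values → pooled ranks: 364→5.5, 364→5.5, 495→1
Rank sum = 5.5 + 5.5 + 1 = 12

12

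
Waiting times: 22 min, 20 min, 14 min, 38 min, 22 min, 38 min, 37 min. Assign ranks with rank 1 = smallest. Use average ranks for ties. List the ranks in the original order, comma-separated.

3.5, 2, 1, 6.5, 3.5, 6.5, 5

Sorted (ascending): 14, 20, 22, 22, 37, 38, 38
The 2 values of 22 occupy positions 3–4 → average rank (3+4)/2 = 3.5.
The 2 values of 38 occupy positions 6–7 → average rank (6+7)/2 = 6.5.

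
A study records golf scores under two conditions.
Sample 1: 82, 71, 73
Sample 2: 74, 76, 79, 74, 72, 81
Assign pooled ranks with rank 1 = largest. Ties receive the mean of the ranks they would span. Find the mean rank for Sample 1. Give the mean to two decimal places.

5.67

Sorted (descending): 82, 81, 79, 76, 74, 74, 73, 72, 71
The 2 values of 74 occupy positions 5–6 → average rank (5+6)/2 = 5.5.
Sample 1 values → pooled ranks: 82→1, 71→9, 73→7
Mean rank = (1 + 9 + 7) / 3 = 5.67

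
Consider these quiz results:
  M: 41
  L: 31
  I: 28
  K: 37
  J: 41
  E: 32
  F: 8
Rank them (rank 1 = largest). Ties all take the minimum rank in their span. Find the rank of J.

1

Sorted (descending): 41, 41, 37, 32, 31, 28, 8
The 2 values of 41 occupy positions 1–2 → each gets rank 1.
J has value 41 → rank 1.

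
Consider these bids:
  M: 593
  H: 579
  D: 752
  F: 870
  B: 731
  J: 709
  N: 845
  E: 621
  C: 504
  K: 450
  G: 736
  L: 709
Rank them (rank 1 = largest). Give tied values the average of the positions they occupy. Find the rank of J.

6.5

Sorted (descending): 870, 845, 752, 736, 731, 709, 709, 621, 593, 579, 504, 450
The 2 values of 709 occupy positions 6–7 → average rank (6+7)/2 = 6.5.
J has value 709 → rank 6.5.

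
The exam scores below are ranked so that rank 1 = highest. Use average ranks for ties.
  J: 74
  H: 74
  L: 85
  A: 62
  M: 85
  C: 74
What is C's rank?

Sorted (descending): 85, 85, 74, 74, 74, 62
The 2 values of 85 occupy positions 1–2 → average rank (1+2)/2 = 1.5.
The 3 values of 74 occupy positions 3–5 → average rank 4.
C has value 74 → rank 4.

4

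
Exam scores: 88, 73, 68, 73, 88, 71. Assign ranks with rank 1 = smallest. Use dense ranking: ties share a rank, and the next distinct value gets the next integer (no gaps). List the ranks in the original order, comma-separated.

4, 3, 1, 3, 4, 2

Sorted (ascending): 68, 71, 73, 73, 88, 88
The 2 values of 73 share dense rank 3.
The 2 values of 88 share dense rank 4.
Remaining distinct values take the next consecutive integers.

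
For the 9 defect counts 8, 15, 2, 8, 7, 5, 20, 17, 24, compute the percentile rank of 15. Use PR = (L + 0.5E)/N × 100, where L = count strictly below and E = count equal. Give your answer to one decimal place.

N = 9.
Strictly below 15: 5. Equal to 15: 1.
PR = (5 + 0.5·1)/9 × 100 = 61.1

61.1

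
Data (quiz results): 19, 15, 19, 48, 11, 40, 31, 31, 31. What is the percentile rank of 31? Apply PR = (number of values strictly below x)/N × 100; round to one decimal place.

N = 9.
Strictly below 31: 4. Equal to 31: 3.
PR = 4/9 × 100 = 44.4

44.4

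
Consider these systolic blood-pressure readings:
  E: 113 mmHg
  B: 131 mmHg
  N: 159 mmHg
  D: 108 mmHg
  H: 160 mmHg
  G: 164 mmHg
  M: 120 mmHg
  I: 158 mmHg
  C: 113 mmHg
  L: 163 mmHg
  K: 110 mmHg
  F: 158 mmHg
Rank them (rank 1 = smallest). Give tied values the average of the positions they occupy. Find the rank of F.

Sorted (ascending): 108, 110, 113, 113, 120, 131, 158, 158, 159, 160, 163, 164
The 2 values of 113 occupy positions 3–4 → average rank (3+4)/2 = 3.5.
The 2 values of 158 occupy positions 7–8 → average rank (7+8)/2 = 7.5.
F has value 158 mmHg → rank 7.5.

7.5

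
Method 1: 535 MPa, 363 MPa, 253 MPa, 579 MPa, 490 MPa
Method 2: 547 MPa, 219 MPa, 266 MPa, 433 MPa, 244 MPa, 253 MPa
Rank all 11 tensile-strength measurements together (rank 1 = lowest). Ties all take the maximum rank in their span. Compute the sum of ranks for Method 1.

38

Sorted (ascending): 219, 244, 253, 253, 266, 363, 433, 490, 535, 547, 579
The 2 values of 253 occupy positions 3–4 → each gets rank 4.
Method 1 values → pooled ranks: 535→9, 363→6, 253→4, 579→11, 490→8
Rank sum = 9 + 6 + 4 + 11 + 8 = 38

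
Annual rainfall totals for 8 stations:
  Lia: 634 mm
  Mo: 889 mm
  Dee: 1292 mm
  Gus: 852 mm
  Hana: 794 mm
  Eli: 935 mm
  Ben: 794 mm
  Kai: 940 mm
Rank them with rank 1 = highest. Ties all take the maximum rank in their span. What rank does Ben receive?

7

Sorted (descending): 1292, 940, 935, 889, 852, 794, 794, 634
The 2 values of 794 occupy positions 6–7 → each gets rank 7.
Ben has value 794 mm → rank 7.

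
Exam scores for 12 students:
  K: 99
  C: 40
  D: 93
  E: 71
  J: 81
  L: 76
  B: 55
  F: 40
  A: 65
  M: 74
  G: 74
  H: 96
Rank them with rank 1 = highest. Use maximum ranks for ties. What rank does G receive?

Sorted (descending): 99, 96, 93, 81, 76, 74, 74, 71, 65, 55, 40, 40
The 2 values of 74 occupy positions 6–7 → each gets rank 7.
The 2 values of 40 occupy positions 11–12 → each gets rank 12.
G has value 74 → rank 7.

7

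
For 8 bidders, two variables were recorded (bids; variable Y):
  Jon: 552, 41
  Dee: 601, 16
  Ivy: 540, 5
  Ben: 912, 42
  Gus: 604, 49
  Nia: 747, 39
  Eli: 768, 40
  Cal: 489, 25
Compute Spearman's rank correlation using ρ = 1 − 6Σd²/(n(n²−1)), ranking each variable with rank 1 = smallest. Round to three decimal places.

0.571

Ranks of variable 1: 3, 4, 2, 8, 5, 6, 7, 1
Ranks of variable 2: 6, 2, 1, 7, 8, 4, 5, 3
d = r₁ − r₂: -3, 2, 1, 1, -3, 2, 2, -2
d²: 9, 4, 1, 1, 9, 4, 4, 4; Σd² = 36
ρ = 1 − 6·36/(8·63) = 1 − 216/504 = 0.571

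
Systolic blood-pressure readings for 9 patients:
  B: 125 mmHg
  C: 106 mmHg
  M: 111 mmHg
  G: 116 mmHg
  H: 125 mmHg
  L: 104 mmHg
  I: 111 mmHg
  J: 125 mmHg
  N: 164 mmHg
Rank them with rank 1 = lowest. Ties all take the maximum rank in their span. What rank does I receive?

Sorted (ascending): 104, 106, 111, 111, 116, 125, 125, 125, 164
The 2 values of 111 occupy positions 3–4 → each gets rank 4.
The 3 values of 125 occupy positions 6–8 → each gets rank 8.
I has value 111 mmHg → rank 4.

4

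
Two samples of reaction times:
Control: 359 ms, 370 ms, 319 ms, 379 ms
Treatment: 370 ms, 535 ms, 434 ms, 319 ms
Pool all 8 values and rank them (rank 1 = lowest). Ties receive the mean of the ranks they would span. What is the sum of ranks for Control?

15

Sorted (ascending): 319, 319, 359, 370, 370, 379, 434, 535
The 2 values of 319 occupy positions 1–2 → average rank (1+2)/2 = 1.5.
The 2 values of 370 occupy positions 4–5 → average rank (4+5)/2 = 4.5.
Control values → pooled ranks: 359→3, 370→4.5, 319→1.5, 379→6
Rank sum = 3 + 4.5 + 1.5 + 6 = 15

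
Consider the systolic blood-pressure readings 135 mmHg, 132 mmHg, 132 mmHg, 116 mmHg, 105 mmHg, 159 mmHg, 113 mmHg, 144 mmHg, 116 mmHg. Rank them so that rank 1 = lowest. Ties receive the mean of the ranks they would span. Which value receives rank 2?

113

Sorted (ascending): 105, 113, 116, 116, 132, 132, 135, 144, 159
The 2 values of 116 occupy positions 3–4 → average rank (3+4)/2 = 3.5.
The 2 values of 132 occupy positions 5–6 → average rank (5+6)/2 = 5.5.
Rank 2 → value 113.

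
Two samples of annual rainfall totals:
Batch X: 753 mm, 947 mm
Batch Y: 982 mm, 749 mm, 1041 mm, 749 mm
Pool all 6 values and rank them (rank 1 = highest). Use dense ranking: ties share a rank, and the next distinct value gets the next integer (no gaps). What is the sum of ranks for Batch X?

Sorted (descending): 1041, 982, 947, 753, 749, 749
The 2 values of 749 share dense rank 5.
Remaining distinct values take the next consecutive integers.
Batch X values → pooled ranks: 753→4, 947→3
Rank sum = 4 + 3 = 7

7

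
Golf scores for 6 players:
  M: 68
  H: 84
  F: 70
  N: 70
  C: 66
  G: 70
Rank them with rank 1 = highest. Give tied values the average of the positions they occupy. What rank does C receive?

6

Sorted (descending): 84, 70, 70, 70, 68, 66
The 3 values of 70 occupy positions 2–4 → average rank 3.
C has value 66 → rank 6.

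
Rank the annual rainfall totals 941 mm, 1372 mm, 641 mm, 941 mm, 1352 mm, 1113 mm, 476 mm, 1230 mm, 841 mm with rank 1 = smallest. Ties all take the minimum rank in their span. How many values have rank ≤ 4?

5

Sorted (ascending): 476, 641, 841, 941, 941, 1113, 1230, 1352, 1372
The 2 values of 941 occupy positions 4–5 → each gets rank 4.
Ranks ≤ 4: {1, 2, 3, 4, 4} → 5 values.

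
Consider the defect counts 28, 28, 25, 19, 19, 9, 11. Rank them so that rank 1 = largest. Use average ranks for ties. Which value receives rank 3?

Sorted (descending): 28, 28, 25, 19, 19, 11, 9
The 2 values of 28 occupy positions 1–2 → average rank (1+2)/2 = 1.5.
The 2 values of 19 occupy positions 4–5 → average rank (4+5)/2 = 4.5.
Rank 3 → value 25.

25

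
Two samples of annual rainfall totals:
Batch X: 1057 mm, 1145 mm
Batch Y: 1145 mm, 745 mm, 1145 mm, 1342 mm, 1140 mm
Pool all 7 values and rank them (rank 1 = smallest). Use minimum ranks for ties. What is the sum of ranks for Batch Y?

Sorted (ascending): 745, 1057, 1140, 1145, 1145, 1145, 1342
The 3 values of 1145 occupy positions 4–6 → each gets rank 4.
Batch Y values → pooled ranks: 1145→4, 745→1, 1145→4, 1342→7, 1140→3
Rank sum = 4 + 1 + 4 + 7 + 3 = 19

19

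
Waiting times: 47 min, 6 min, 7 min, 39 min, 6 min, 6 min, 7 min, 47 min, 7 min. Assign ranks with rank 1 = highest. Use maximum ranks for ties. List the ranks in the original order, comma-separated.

2, 9, 6, 3, 9, 9, 6, 2, 6

Sorted (descending): 47, 47, 39, 7, 7, 7, 6, 6, 6
The 2 values of 47 occupy positions 1–2 → each gets rank 2.
The 3 values of 7 occupy positions 4–6 → each gets rank 6.
The 3 values of 6 occupy positions 7–9 → each gets rank 9.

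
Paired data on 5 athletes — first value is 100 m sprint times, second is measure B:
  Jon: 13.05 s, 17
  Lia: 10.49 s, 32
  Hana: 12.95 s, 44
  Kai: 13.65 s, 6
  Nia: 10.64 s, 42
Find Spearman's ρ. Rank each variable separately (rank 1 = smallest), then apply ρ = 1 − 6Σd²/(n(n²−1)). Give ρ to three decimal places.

-0.600

Ranks of variable 1: 4, 1, 3, 5, 2
Ranks of variable 2: 2, 3, 5, 1, 4
d = r₁ − r₂: 2, -2, -2, 4, -2
d²: 4, 4, 4, 16, 4; Σd² = 32
ρ = 1 − 6·32/(5·24) = 1 − 192/120 = -0.600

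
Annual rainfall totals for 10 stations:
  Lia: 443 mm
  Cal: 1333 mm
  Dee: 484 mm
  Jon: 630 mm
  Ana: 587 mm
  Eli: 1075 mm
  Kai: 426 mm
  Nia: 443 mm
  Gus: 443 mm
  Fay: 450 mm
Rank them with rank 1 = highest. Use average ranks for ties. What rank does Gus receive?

8

Sorted (descending): 1333, 1075, 630, 587, 484, 450, 443, 443, 443, 426
The 3 values of 443 occupy positions 7–9 → average rank 8.
Gus has value 443 mm → rank 8.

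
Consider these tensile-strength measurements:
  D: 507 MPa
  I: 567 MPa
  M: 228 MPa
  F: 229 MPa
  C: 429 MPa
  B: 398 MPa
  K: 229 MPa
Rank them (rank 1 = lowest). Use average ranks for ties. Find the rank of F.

Sorted (ascending): 228, 229, 229, 398, 429, 507, 567
The 2 values of 229 occupy positions 2–3 → average rank (2+3)/2 = 2.5.
F has value 229 MPa → rank 2.5.

2.5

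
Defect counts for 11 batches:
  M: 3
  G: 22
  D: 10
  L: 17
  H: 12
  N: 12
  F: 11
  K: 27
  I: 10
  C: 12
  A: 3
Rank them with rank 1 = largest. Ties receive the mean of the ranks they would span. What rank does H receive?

5

Sorted (descending): 27, 22, 17, 12, 12, 12, 11, 10, 10, 3, 3
The 3 values of 12 occupy positions 4–6 → average rank 5.
The 2 values of 10 occupy positions 8–9 → average rank (8+9)/2 = 8.5.
The 2 values of 3 occupy positions 10–11 → average rank (10+11)/2 = 10.5.
H has value 12 → rank 5.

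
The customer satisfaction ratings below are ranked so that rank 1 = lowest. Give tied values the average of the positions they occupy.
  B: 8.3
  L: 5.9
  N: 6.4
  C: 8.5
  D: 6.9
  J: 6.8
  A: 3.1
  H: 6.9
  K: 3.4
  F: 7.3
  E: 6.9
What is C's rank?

Sorted (ascending): 3.1, 3.4, 5.9, 6.4, 6.8, 6.9, 6.9, 6.9, 7.3, 8.3, 8.5
The 3 values of 6.9 occupy positions 6–8 → average rank 7.
C has value 8.5 → rank 11.

11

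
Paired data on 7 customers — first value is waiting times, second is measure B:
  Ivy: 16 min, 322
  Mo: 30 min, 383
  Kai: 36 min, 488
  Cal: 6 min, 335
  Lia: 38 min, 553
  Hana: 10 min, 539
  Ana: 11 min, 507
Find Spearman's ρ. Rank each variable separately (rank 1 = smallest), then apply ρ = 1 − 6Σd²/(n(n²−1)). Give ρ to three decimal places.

0.321

Ranks of variable 1: 4, 5, 6, 1, 7, 2, 3
Ranks of variable 2: 1, 3, 4, 2, 7, 6, 5
d = r₁ − r₂: 3, 2, 2, -1, 0, -4, -2
d²: 9, 4, 4, 1, 0, 16, 4; Σd² = 38
ρ = 1 − 6·38/(7·48) = 1 − 228/336 = 0.321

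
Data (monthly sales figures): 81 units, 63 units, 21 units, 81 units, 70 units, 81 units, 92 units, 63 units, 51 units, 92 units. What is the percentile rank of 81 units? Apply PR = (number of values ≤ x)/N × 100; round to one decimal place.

N = 10.
Strictly below 81: 5. Equal to 81: 3.
PR = 8/10 × 100 = 80.0

80.0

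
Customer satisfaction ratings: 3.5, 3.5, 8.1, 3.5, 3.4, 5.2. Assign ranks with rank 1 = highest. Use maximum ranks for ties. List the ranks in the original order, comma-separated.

Sorted (descending): 8.1, 5.2, 3.5, 3.5, 3.5, 3.4
The 3 values of 3.5 occupy positions 3–5 → each gets rank 5.

5, 5, 1, 5, 6, 2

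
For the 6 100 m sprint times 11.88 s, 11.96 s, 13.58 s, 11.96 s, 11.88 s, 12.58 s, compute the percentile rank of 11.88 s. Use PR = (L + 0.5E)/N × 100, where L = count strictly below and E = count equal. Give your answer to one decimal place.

N = 6.
Strictly below 11.88: 0. Equal to 11.88: 2.
PR = (0 + 0.5·2)/6 × 100 = 16.7

16.7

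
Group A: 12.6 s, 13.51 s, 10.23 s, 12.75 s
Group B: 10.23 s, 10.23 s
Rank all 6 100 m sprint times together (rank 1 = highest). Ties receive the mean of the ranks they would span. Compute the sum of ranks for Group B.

Sorted (descending): 13.51, 12.75, 12.6, 10.23, 10.23, 10.23
The 3 values of 10.23 occupy positions 4–6 → average rank 5.
Group B values → pooled ranks: 10.23→5, 10.23→5
Rank sum = 5 + 5 = 10

10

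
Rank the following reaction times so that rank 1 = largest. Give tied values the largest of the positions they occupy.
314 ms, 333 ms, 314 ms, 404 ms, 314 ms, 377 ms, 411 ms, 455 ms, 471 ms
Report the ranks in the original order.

Sorted (descending): 471, 455, 411, 404, 377, 333, 314, 314, 314
The 3 values of 314 occupy positions 7–9 → each gets rank 9.

9, 6, 9, 4, 9, 5, 3, 2, 1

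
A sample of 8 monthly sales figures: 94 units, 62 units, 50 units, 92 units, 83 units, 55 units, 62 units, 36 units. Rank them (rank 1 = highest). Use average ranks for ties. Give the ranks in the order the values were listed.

1, 4.5, 7, 2, 3, 6, 4.5, 8

Sorted (descending): 94, 92, 83, 62, 62, 55, 50, 36
The 2 values of 62 occupy positions 4–5 → average rank (4+5)/2 = 4.5.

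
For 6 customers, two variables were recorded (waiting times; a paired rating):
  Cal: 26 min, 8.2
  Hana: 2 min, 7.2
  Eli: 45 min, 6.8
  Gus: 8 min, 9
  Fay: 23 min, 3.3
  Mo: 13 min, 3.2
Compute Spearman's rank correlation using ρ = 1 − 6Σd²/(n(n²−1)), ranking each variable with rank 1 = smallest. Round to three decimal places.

-0.200

Ranks of variable 1: 5, 1, 6, 2, 4, 3
Ranks of variable 2: 5, 4, 3, 6, 2, 1
d = r₁ − r₂: 0, -3, 3, -4, 2, 2
d²: 0, 9, 9, 16, 4, 4; Σd² = 42
ρ = 1 − 6·42/(6·35) = 1 − 252/210 = -0.200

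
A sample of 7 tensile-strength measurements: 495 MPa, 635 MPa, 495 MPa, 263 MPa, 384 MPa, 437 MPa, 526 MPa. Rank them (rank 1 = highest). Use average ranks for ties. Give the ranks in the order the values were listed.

Sorted (descending): 635, 526, 495, 495, 437, 384, 263
The 2 values of 495 occupy positions 3–4 → average rank (3+4)/2 = 3.5.

3.5, 1, 3.5, 7, 6, 5, 2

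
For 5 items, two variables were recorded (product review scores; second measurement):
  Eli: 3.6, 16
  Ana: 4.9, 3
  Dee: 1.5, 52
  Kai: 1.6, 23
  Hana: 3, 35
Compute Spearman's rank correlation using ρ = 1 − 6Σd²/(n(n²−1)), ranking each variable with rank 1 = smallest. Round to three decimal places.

-0.900

Ranks of variable 1: 4, 5, 1, 2, 3
Ranks of variable 2: 2, 1, 5, 3, 4
d = r₁ − r₂: 2, 4, -4, -1, -1
d²: 4, 16, 16, 1, 1; Σd² = 38
ρ = 1 − 6·38/(5·24) = 1 − 228/120 = -0.900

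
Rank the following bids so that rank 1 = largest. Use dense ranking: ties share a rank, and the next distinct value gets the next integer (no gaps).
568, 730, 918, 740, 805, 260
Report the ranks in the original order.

Sorted (descending): 918, 805, 740, 730, 568, 260
No ties — each value takes its position as its rank.

5, 4, 1, 3, 2, 6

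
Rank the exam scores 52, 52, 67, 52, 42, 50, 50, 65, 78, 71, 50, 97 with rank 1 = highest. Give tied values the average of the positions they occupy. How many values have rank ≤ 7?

8

Sorted (descending): 97, 78, 71, 67, 65, 52, 52, 52, 50, 50, 50, 42
The 3 values of 52 occupy positions 6–8 → average rank 7.
The 3 values of 50 occupy positions 9–11 → average rank 10.
Ranks ≤ 7: {1, 2, 3, 4, 5, 7, 7, 7} → 8 values.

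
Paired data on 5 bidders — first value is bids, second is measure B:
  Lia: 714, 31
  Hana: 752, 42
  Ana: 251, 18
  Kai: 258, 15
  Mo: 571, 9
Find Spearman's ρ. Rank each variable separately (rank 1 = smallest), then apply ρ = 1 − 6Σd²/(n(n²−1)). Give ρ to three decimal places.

Ranks of variable 1: 4, 5, 1, 2, 3
Ranks of variable 2: 4, 5, 3, 2, 1
d = r₁ − r₂: 0, 0, -2, 0, 2
d²: 0, 0, 4, 0, 4; Σd² = 8
ρ = 1 − 6·8/(5·24) = 1 − 48/120 = 0.600

0.600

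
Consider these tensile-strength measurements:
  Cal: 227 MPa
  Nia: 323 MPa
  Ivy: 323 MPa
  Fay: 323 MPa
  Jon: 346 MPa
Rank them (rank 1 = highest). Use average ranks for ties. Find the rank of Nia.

Sorted (descending): 346, 323, 323, 323, 227
The 3 values of 323 occupy positions 2–4 → average rank 3.
Nia has value 323 MPa → rank 3.

3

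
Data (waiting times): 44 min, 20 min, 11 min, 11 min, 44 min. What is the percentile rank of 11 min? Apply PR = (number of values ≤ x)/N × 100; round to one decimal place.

N = 5.
Strictly below 11: 0. Equal to 11: 2.
PR = 2/5 × 100 = 40.0

40.0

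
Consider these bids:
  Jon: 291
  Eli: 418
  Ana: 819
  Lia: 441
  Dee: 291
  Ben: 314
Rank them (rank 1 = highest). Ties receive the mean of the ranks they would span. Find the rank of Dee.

5.5

Sorted (descending): 819, 441, 418, 314, 291, 291
The 2 values of 291 occupy positions 5–6 → average rank (5+6)/2 = 5.5.
Dee has value 291 → rank 5.5.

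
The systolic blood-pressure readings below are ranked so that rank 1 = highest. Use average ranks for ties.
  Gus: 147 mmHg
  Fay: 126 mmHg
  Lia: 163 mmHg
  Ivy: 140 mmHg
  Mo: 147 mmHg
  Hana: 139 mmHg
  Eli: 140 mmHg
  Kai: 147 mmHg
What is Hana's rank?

7

Sorted (descending): 163, 147, 147, 147, 140, 140, 139, 126
The 3 values of 147 occupy positions 2–4 → average rank 3.
The 2 values of 140 occupy positions 5–6 → average rank (5+6)/2 = 5.5.
Hana has value 139 mmHg → rank 7.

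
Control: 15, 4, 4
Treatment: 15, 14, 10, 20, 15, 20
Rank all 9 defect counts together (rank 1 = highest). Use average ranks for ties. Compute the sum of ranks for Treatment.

Sorted (descending): 20, 20, 15, 15, 15, 14, 10, 4, 4
The 2 values of 20 occupy positions 1–2 → average rank (1+2)/2 = 1.5.
The 3 values of 15 occupy positions 3–5 → average rank 4.
The 2 values of 4 occupy positions 8–9 → average rank (8+9)/2 = 8.5.
Treatment values → pooled ranks: 15→4, 14→6, 10→7, 20→1.5, 15→4, 20→1.5
Rank sum = 4 + 6 + 7 + 1.5 + 4 + 1.5 = 24

24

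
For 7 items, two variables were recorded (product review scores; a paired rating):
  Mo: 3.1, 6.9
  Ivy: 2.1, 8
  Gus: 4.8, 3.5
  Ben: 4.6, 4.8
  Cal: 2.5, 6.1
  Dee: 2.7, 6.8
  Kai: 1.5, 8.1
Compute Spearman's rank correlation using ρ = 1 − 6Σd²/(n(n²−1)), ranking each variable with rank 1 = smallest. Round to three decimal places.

-0.857

Ranks of variable 1: 5, 2, 7, 6, 3, 4, 1
Ranks of variable 2: 5, 6, 1, 2, 3, 4, 7
d = r₁ − r₂: 0, -4, 6, 4, 0, 0, -6
d²: 0, 16, 36, 16, 0, 0, 36; Σd² = 104
ρ = 1 − 6·104/(7·48) = 1 − 624/336 = -0.857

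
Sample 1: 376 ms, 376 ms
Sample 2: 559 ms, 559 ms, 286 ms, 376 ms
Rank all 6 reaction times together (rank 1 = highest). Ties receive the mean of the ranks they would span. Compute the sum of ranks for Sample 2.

13

Sorted (descending): 559, 559, 376, 376, 376, 286
The 2 values of 559 occupy positions 1–2 → average rank (1+2)/2 = 1.5.
The 3 values of 376 occupy positions 3–5 → average rank 4.
Sample 2 values → pooled ranks: 559→1.5, 559→1.5, 286→6, 376→4
Rank sum = 1.5 + 1.5 + 6 + 4 = 13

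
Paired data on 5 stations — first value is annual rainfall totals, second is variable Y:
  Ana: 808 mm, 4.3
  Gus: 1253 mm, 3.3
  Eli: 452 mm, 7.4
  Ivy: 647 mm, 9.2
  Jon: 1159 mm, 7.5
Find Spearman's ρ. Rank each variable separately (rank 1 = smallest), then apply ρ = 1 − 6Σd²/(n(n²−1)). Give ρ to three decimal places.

Ranks of variable 1: 3, 5, 1, 2, 4
Ranks of variable 2: 2, 1, 3, 5, 4
d = r₁ − r₂: 1, 4, -2, -3, 0
d²: 1, 16, 4, 9, 0; Σd² = 30
ρ = 1 − 6·30/(5·24) = 1 − 180/120 = -0.500

-0.500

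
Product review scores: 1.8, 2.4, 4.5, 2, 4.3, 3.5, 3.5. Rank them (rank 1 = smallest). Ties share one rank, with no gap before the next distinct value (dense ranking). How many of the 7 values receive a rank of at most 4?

5

Sorted (ascending): 1.8, 2, 2.4, 3.5, 3.5, 4.3, 4.5
The 2 values of 3.5 share dense rank 4.
Remaining distinct values take the next consecutive integers.
Ranks ≤ 4: {1, 2, 3, 4, 4} → 5 values.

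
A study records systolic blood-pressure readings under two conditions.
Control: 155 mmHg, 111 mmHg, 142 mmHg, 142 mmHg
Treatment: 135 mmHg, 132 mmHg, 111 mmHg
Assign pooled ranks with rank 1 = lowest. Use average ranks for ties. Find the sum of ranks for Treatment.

Sorted (ascending): 111, 111, 132, 135, 142, 142, 155
The 2 values of 111 occupy positions 1–2 → average rank (1+2)/2 = 1.5.
The 2 values of 142 occupy positions 5–6 → average rank (5+6)/2 = 5.5.
Treatment values → pooled ranks: 135→4, 132→3, 111→1.5
Rank sum = 4 + 3 + 1.5 = 8.5

8.5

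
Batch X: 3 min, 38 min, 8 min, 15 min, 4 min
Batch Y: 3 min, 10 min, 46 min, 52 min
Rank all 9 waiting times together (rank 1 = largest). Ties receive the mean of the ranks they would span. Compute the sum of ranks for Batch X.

28.5

Sorted (descending): 52, 46, 38, 15, 10, 8, 4, 3, 3
The 2 values of 3 occupy positions 8–9 → average rank (8+9)/2 = 8.5.
Batch X values → pooled ranks: 3→8.5, 38→3, 8→6, 15→4, 4→7
Rank sum = 8.5 + 3 + 6 + 4 + 7 = 28.5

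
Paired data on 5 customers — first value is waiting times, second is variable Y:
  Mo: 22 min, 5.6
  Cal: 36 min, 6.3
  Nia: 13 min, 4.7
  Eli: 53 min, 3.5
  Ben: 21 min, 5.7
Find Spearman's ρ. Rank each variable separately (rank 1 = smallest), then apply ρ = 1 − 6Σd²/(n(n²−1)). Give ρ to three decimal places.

-0.100

Ranks of variable 1: 3, 4, 1, 5, 2
Ranks of variable 2: 3, 5, 2, 1, 4
d = r₁ − r₂: 0, -1, -1, 4, -2
d²: 0, 1, 1, 16, 4; Σd² = 22
ρ = 1 − 6·22/(5·24) = 1 − 132/120 = -0.100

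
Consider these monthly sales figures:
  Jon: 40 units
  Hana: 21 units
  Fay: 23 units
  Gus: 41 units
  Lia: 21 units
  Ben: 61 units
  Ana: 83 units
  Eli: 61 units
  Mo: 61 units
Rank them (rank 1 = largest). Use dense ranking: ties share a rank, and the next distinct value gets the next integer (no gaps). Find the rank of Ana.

Sorted (descending): 83, 61, 61, 61, 41, 40, 23, 21, 21
The 3 values of 61 share dense rank 2.
The 2 values of 21 share dense rank 6.
Remaining distinct values take the next consecutive integers.
Ana has value 83 units → rank 1.

1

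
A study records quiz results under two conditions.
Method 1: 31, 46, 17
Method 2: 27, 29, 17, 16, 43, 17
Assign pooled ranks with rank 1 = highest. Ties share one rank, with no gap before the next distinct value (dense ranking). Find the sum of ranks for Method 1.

10

Sorted (descending): 46, 43, 31, 29, 27, 17, 17, 17, 16
The 3 values of 17 share dense rank 6.
Remaining distinct values take the next consecutive integers.
Method 1 values → pooled ranks: 31→3, 46→1, 17→6
Rank sum = 3 + 1 + 6 = 10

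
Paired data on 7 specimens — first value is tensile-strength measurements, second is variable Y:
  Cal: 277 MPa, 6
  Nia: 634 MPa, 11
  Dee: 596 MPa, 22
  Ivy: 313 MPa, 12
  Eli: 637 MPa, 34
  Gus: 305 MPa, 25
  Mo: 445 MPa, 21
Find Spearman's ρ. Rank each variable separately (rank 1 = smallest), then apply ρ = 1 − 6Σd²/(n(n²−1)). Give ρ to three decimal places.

Ranks of variable 1: 1, 6, 5, 3, 7, 2, 4
Ranks of variable 2: 1, 2, 5, 3, 7, 6, 4
d = r₁ − r₂: 0, 4, 0, 0, 0, -4, 0
d²: 0, 16, 0, 0, 0, 16, 0; Σd² = 32
ρ = 1 − 6·32/(7·48) = 1 − 192/336 = 0.429

0.429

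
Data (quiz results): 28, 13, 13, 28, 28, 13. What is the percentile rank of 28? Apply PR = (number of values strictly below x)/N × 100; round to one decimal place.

50.0

N = 6.
Strictly below 28: 3. Equal to 28: 3.
PR = 3/6 × 100 = 50.0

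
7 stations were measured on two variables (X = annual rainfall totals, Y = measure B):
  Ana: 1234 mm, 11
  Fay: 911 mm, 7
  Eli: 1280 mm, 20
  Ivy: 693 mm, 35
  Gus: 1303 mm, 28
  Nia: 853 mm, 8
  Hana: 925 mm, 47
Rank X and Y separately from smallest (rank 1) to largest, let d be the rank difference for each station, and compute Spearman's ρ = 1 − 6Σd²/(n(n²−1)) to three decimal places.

0.107

Ranks of variable 1: 5, 3, 6, 1, 7, 2, 4
Ranks of variable 2: 3, 1, 4, 6, 5, 2, 7
d = r₁ − r₂: 2, 2, 2, -5, 2, 0, -3
d²: 4, 4, 4, 25, 4, 0, 9; Σd² = 50
ρ = 1 − 6·50/(7·48) = 1 − 300/336 = 0.107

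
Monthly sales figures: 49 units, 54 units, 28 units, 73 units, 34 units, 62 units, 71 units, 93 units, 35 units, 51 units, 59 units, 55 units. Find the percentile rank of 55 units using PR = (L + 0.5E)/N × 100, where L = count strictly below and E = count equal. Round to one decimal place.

N = 12.
Strictly below 55: 6. Equal to 55: 1.
PR = (6 + 0.5·1)/12 × 100 = 54.2

54.2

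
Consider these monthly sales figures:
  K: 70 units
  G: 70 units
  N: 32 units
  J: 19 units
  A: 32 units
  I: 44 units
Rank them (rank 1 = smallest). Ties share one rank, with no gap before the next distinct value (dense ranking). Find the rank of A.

2

Sorted (ascending): 19, 32, 32, 44, 70, 70
The 2 values of 32 share dense rank 2.
The 2 values of 70 share dense rank 4.
Remaining distinct values take the next consecutive integers.
A has value 32 units → rank 2.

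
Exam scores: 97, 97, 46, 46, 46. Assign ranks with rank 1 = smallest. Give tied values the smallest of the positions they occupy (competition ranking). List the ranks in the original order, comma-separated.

Sorted (ascending): 46, 46, 46, 97, 97
The 3 values of 46 occupy positions 1–3 → each gets rank 1.
The 2 values of 97 occupy positions 4–5 → each gets rank 4.

4, 4, 1, 1, 1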